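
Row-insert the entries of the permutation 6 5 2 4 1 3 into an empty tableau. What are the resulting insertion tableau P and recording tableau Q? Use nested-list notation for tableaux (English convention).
P = [[1, 3], [2, 4], [5], [6]], Q = [[1, 4], [2, 6], [3], [5]]

Insert each entry of the permutation into P by Schensted row insertion, recording in Q the position of each new cell.

Insert 6: appended to row 1. P = [[6]].
Insert 5: 5 bumps 6 from row 1; 6 starts row 2. P = [[5], [6]].
Insert 2: 2 bumps 5 from row 1; 5 bumps 6 from row 2; 6 starts row 3. P = [[2], [5], [6]].
Insert 4: appended to row 1. P = [[2, 4], [5], [6]].
Insert 1: 1 bumps 2 from row 1; 2 bumps 5 from row 2; 5 bumps 6 from row 3; 6 starts row 4. P = [[1, 4], [2], [5], [6]].
Insert 3: 3 bumps 4 from row 1; 4 appends to row 2. P = [[1, 3], [2, 4], [5], [6]].

So P = [[1, 3], [2, 4], [5], [6]], Q = [[1, 4], [2, 6], [3], [5]].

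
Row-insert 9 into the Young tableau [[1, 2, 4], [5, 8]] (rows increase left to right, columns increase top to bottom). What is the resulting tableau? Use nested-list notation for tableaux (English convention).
[[1, 2, 4, 9], [5, 8]]

9 is larger than every entry of row 1, so it is appended to row 1. The new tableau is [[1, 2, 4, 9], [5, 8]].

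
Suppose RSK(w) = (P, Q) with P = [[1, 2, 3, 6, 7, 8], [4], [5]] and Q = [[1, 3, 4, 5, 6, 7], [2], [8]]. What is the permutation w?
5 1 2 4 6 7 8 3

Reverse RSK: for i = n, n-1, ..., 1, locate i in Q, remove the corresponding corner cell from P, and reverse-bump its entry up through P; the value ejected from row 1 is w(i).

So w = 5 1 2 4 6 7 8 3.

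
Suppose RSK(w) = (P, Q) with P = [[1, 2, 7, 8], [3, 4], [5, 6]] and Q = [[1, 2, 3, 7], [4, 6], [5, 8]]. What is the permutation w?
5 6 7 3 1 4 8 2

Reverse the RSK construction: for i from n down to 1, find the cell of Q containing i, remove the entry at that cell from P, and reverse-bump it up through P; the value ejected from row 1 is w(i).

Step i=8: Q has 8 at row 3, column 2; remove 6 from row 3 of P and reverse-bump: 6 enters row 2 and ejects 4; 4 enters row 1 and ejects 2. So w(8) = 2. P is now [[1, 4, 7, 8], [3, 6], [5]].
Step i=7: Q has 7 at row 1, column 4; remove that cell from P, ejecting 8. So w(7) = 8. P is now [[1, 4, 7], [3, 6], [5]].
Step i=6: Q has 6 at row 2, column 2; remove 6 from row 2 of P and reverse-bump: 6 enters row 1 and ejects 4. So w(6) = 4. P is now [[1, 6, 7], [3], [5]].
Step i=5: Q has 5 at row 3, column 1; remove 5 from row 3 of P and reverse-bump: 5 enters row 2 and ejects 3; 3 enters row 1 and ejects 1. So w(5) = 1. P is now [[3, 6, 7], [5]].
Step i=4: Q has 4 at row 2, column 1; remove 5 from row 2 of P and reverse-bump: 5 enters row 1 and ejects 3. So w(4) = 3. P is now [[5, 6, 7]].
Step i=3: Q has 3 at row 1, column 3; remove that cell from P, ejecting 7. So w(3) = 7. P is now [[5, 6]].
Step i=2: Q has 2 at row 1, column 2; remove that cell from P, ejecting 6. So w(2) = 6. P is now [[5]].
Step i=1: Q has 1 at row 1, column 1; remove that cell from P, ejecting 5. So w(1) = 5. P is now [].

So w = 5 6 7 3 1 4 8 2.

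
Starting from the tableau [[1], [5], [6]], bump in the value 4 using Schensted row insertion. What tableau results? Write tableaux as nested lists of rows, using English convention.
4 is larger than every entry of row 1, so it is appended to row 1. The new tableau is [[1, 4], [5], [6]].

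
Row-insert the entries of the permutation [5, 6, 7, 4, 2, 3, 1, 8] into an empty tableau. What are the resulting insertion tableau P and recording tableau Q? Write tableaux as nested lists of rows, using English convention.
Insert each entry of the permutation into P by Schensted row insertion, recording in Q the position of each new cell.

After inserting 5: P = [[5]].
After inserting 6: P = [[5, 6]].
After inserting 7: P = [[5, 6, 7]].
After inserting 4: P = [[4, 6, 7], [5]].
After inserting 2: P = [[2, 6, 7], [4], [5]].
After inserting 3: P = [[2, 3, 7], [4, 6], [5]].
After inserting 1: P = [[1, 3, 7], [2, 6], [4], [5]].
After inserting 8: P = [[1, 3, 7, 8], [2, 6], [4], [5]].

So P = [[1, 3, 7, 8], [2, 6], [4], [5]], Q = [[1, 2, 3, 8], [4, 6], [5], [7]].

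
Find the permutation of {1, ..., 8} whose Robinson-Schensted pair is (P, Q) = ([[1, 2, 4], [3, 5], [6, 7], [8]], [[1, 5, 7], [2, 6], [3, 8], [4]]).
8 6 3 1 7 2 5 4

Reverse RSK: for i = n, n-1, ..., 1, locate i in Q, remove the corresponding corner cell from P, and reverse-bump its entry up through P; the value ejected from row 1 is w(i).

So w = 8 6 3 1 7 2 5 4.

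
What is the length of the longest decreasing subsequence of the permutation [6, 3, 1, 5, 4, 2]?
4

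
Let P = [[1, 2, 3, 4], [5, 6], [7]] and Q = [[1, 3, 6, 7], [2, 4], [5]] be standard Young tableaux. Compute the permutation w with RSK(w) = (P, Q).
Reverse RSK: for i = n, n-1, ..., 1, locate i in Q, remove the corresponding corner cell from P, and reverse-bump its entry up through P; the value ejected from row 1 is w(i).

So w = 5 1 7 6 2 3 4.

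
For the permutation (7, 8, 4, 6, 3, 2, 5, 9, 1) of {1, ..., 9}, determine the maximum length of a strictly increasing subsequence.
3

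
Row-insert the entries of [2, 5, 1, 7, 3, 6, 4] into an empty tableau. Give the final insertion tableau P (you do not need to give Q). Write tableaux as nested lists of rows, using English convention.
P = [[1, 3, 4], [2, 5, 6], [7]]

Insert 2: appended to row 1. P = [[2]].
Insert 5: appended to row 1. P = [[2, 5]].
Insert 1: 1 bumps 2 from row 1; 2 starts row 2. P = [[1, 5], [2]].
Insert 7: appended to row 1. P = [[1, 5, 7], [2]].
Insert 3: 3 bumps 5 from row 1; 5 appends to row 2. P = [[1, 3, 7], [2, 5]].
Insert 6: 6 bumps 7 from row 1; 7 appends to row 2. P = [[1, 3, 6], [2, 5, 7]].
Insert 4: 4 bumps 6 from row 1; 6 bumps 7 from row 2; 7 starts row 3. P = [[1, 3, 4], [2, 5, 6], [7]].

So P = [[1, 3, 4], [2, 5, 6], [7]].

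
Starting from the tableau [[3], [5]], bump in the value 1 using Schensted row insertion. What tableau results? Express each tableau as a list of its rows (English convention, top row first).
[[1], [3], [5]]

In row 1, 1 replaces 3 (the leftmost entry greater than 1); 3 is bumped to row 2. In row 2, 3 replaces 5 (the leftmost entry greater than 3); 5 is bumped to row 3. 5 starts a new row 3. The new tableau is [[1], [3], [5]].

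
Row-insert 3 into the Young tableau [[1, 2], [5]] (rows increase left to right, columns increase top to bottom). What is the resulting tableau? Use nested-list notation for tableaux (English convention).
[[1, 2, 3], [5]]

3 is larger than every entry of row 1, so it is appended to row 1. The new tableau is [[1, 2, 3], [5]].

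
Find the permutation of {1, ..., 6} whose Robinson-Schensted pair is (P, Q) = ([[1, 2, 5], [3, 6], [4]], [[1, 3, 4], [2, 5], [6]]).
Reverse RSK: for i = n, n-1, ..., 1, locate i in Q, remove the corresponding corner cell from P, and reverse-bump its entry up through P; the value ejected from row 1 is w(i).

So w = 4 1 3 6 5 2.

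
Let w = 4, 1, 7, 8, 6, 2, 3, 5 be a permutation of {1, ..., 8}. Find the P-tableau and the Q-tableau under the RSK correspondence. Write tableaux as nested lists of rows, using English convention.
P = [[1, 2, 3, 5], [4, 6, 8], [7]], Q = [[1, 3, 4, 8], [2, 5, 7], [6]]

Insert each entry of the permutation into P by Schensted row insertion, recording in Q the position of each new cell.

After inserting 4: P = [[4]].
After inserting 1: P = [[1], [4]].
After inserting 7: P = [[1, 7], [4]].
After inserting 8: P = [[1, 7, 8], [4]].
After inserting 6: P = [[1, 6, 8], [4, 7]].
After inserting 2: P = [[1, 2, 8], [4, 6], [7]].
After inserting 3: P = [[1, 2, 3], [4, 6, 8], [7]].
After inserting 5: P = [[1, 2, 3, 5], [4, 6, 8], [7]].

So P = [[1, 2, 3, 5], [4, 6, 8], [7]], Q = [[1, 3, 4, 8], [2, 5, 7], [6]].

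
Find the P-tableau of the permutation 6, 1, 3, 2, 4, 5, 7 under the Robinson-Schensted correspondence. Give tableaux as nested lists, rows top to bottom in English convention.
Insert 6: appended to row 1. P = [[6]].
Insert 1: 1 bumps 6 from row 1; 6 starts row 2. P = [[1], [6]].
Insert 3: appended to row 1. P = [[1, 3], [6]].
Insert 2: 2 bumps 3 from row 1; 3 bumps 6 from row 2; 6 starts row 3. P = [[1, 2], [3], [6]].
Insert 4: appended to row 1. P = [[1, 2, 4], [3], [6]].
Insert 5: appended to row 1. P = [[1, 2, 4, 5], [3], [6]].
Insert 7: appended to row 1. P = [[1, 2, 4, 5, 7], [3], [6]].

So P = [[1, 2, 4, 5, 7], [3], [6]].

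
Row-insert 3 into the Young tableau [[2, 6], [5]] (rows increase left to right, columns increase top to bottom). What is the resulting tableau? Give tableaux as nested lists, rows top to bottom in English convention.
In row 1, 3 replaces 6 (the leftmost entry greater than 3); 6 is bumped to row 2. 6 is appended to row 2. The new tableau is [[2, 3], [5, 6]].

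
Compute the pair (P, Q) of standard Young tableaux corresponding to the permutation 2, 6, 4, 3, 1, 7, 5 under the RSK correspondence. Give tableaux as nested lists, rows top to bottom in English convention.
P = [[1, 3, 5], [2, 7], [4], [6]], Q = [[1, 2, 6], [3, 7], [4], [5]]

Insert each entry of the permutation into P by Schensted row insertion, recording in Q the position of each new cell.

Insert 2: appended to row 1. P = [[2]].
Insert 6: appended to row 1. P = [[2, 6]].
Insert 4: 4 bumps 6 from row 1; 6 starts row 2. P = [[2, 4], [6]].
Insert 3: 3 bumps 4 from row 1; 4 bumps 6 from row 2; 6 starts row 3. P = [[2, 3], [4], [6]].
Insert 1: 1 bumps 2 from row 1; 2 bumps 4 from row 2; 4 bumps 6 from row 3; 6 starts row 4. P = [[1, 3], [2], [4], [6]].
Insert 7: appended to row 1. P = [[1, 3, 7], [2], [4], [6]].
Insert 5: 5 bumps 7 from row 1; 7 appends to row 2. P = [[1, 3, 5], [2, 7], [4], [6]].

So P = [[1, 3, 5], [2, 7], [4], [6]], Q = [[1, 2, 6], [3, 7], [4], [5]].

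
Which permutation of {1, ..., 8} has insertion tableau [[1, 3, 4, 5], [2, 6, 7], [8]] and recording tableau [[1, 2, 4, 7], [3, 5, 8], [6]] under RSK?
2 3 1 8 6 4 7 5

Reverse the RSK construction: for i from n down to 1, find the cell of Q containing i, remove the entry at that cell from P, and reverse-bump it up through P; the value ejected from row 1 is w(i).

Step i=8: Q has 8 at row 2, column 3; remove 7 from row 2 of P and reverse-bump: 7 enters row 1 and ejects 5. So w(8) = 5. P is now [[1, 3, 4, 7], [2, 6], [8]].
Step i=7: Q has 7 at row 1, column 4; remove that cell from P, ejecting 7. So w(7) = 7. P is now [[1, 3, 4], [2, 6], [8]].
Step i=6: Q has 6 at row 3, column 1; remove 8 from row 3 of P and reverse-bump: 8 enters row 2 and ejects 6; 6 enters row 1 and ejects 4. So w(6) = 4. P is now [[1, 3, 6], [2, 8]].
Step i=5: Q has 5 at row 2, column 2; remove 8 from row 2 of P and reverse-bump: 8 enters row 1 and ejects 6. So w(5) = 6. P is now [[1, 3, 8], [2]].
Step i=4: Q has 4 at row 1, column 3; remove that cell from P, ejecting 8. So w(4) = 8. P is now [[1, 3], [2]].
Step i=3: Q has 3 at row 2, column 1; remove 2 from row 2 of P and reverse-bump: 2 enters row 1 and ejects 1. So w(3) = 1. P is now [[2, 3]].
Step i=2: Q has 2 at row 1, column 2; remove that cell from P, ejecting 3. So w(2) = 3. P is now [[2]].
Step i=1: Q has 1 at row 1, column 1; remove that cell from P, ejecting 2. So w(1) = 2. P is now [].

So w = 2 3 1 8 6 4 7 5.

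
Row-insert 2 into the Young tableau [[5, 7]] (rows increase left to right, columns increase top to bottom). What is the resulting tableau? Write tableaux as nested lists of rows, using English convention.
In row 1, 2 replaces 5 (the leftmost entry greater than 2); 5 is bumped to row 2. 5 starts a new row 2. The new tableau is [[2, 7], [5]].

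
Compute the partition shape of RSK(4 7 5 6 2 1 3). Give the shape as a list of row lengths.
[3, 2, 1, 1]

Row-insert each entry into an empty tableau.

After inserting 4: P = [[4]].
After inserting 7: P = [[4, 7]].
After inserting 5: P = [[4, 5], [7]].
After inserting 6: P = [[4, 5, 6], [7]].
After inserting 2: P = [[2, 5, 6], [4], [7]].
After inserting 1: P = [[1, 5, 6], [2], [4], [7]].
After inserting 3: P = [[1, 3, 6], [2, 5], [4], [7]].

The final insertion tableau P = [[1, 3, 6], [2, 5], [4], [7]] has shape [3, 2, 1, 1].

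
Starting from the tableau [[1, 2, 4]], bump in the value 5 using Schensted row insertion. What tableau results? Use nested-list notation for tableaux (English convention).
[[1, 2, 4, 5]]

5 is larger than every entry of row 1, so it is appended to row 1. The new tableau is [[1, 2, 4, 5]].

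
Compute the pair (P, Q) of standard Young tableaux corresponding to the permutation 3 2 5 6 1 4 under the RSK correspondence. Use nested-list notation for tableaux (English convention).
P = [[1, 4, 6], [2, 5], [3]], Q = [[1, 3, 4], [2, 6], [5]]

Insert each entry of the permutation into P by Schensted row insertion, recording in Q the position of each new cell.

Insert 3: appended to row 1. P = [[3]].
Insert 2: 2 bumps 3 from row 1; 3 starts row 2. P = [[2], [3]].
Insert 5: appended to row 1. P = [[2, 5], [3]].
Insert 6: appended to row 1. P = [[2, 5, 6], [3]].
Insert 1: 1 bumps 2 from row 1; 2 bumps 3 from row 2; 3 starts row 3. P = [[1, 5, 6], [2], [3]].
Insert 4: 4 bumps 5 from row 1; 5 appends to row 2. P = [[1, 4, 6], [2, 5], [3]].

So P = [[1, 4, 6], [2, 5], [3]], Q = [[1, 3, 4], [2, 6], [5]].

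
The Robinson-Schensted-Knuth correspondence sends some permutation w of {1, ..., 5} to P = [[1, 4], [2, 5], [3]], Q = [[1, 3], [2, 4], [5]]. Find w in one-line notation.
3 2 5 4 1

Reverse the RSK construction: for i from n down to 1, find the cell of Q containing i, remove the entry at that cell from P, and reverse-bump it up through P; the value ejected from row 1 is w(i).

Step i=5: Q has 5 at row 3, column 1; remove 3 from row 3 of P and reverse-bump: 3 enters row 2 and ejects 2; 2 enters row 1 and ejects 1. So w(5) = 1. P is now [[2, 4], [3, 5]].
Step i=4: Q has 4 at row 2, column 2; remove 5 from row 2 of P and reverse-bump: 5 enters row 1 and ejects 4. So w(4) = 4. P is now [[2, 5], [3]].
Step i=3: Q has 3 at row 1, column 2; remove that cell from P, ejecting 5. So w(3) = 5. P is now [[2], [3]].
Step i=2: Q has 2 at row 2, column 1; remove 3 from row 2 of P and reverse-bump: 3 enters row 1 and ejects 2. So w(2) = 2. P is now [[3]].
Step i=1: Q has 1 at row 1, column 1; remove that cell from P, ejecting 3. So w(1) = 3. P is now [].

So w = 3 2 5 4 1.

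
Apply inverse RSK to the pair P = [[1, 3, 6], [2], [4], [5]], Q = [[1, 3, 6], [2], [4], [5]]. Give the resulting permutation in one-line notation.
Reverse the RSK construction: for i from n down to 1, find the cell of Q containing i, remove the entry at that cell from P, and reverse-bump it up through P; the value ejected from row 1 is w(i).

Step i=6: Q has 6 at row 1, column 3; remove that cell from P, ejecting 6. So w(6) = 6. P is now [[1, 3], [2], [4], [5]].
Step i=5: Q has 5 at row 4, column 1; remove 5 from row 4 of P and reverse-bump: 5 enters row 3 and ejects 4; 4 enters row 2 and ejects 2; 2 enters row 1 and ejects 1. So w(5) = 1. P is now [[2, 3], [4], [5]].
Step i=4: Q has 4 at row 3, column 1; remove 5 from row 3 of P and reverse-bump: 5 enters row 2 and ejects 4; 4 enters row 1 and ejects 3. So w(4) = 3. P is now [[2, 4], [5]].
Step i=3: Q has 3 at row 1, column 2; remove that cell from P, ejecting 4. So w(3) = 4. P is now [[2], [5]].
Step i=2: Q has 2 at row 2, column 1; remove 5 from row 2 of P and reverse-bump: 5 enters row 1 and ejects 2. So w(2) = 2. P is now [[5]].
Step i=1: Q has 1 at row 1, column 1; remove that cell from P, ejecting 5. So w(1) = 5. P is now [].

So w = 5 2 4 3 1 6.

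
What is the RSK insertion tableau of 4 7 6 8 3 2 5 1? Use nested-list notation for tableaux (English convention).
P = [[1, 5, 8], [2, 6], [3], [4], [7]]

Insert 4: appended to row 1. P = [[4]].
Insert 7: appended to row 1. P = [[4, 7]].
Insert 6: 6 bumps 7 from row 1; 7 starts row 2. P = [[4, 6], [7]].
Insert 8: appended to row 1. P = [[4, 6, 8], [7]].
Insert 3: 3 bumps 4 from row 1; 4 bumps 7 from row 2; 7 starts row 3. P = [[3, 6, 8], [4], [7]].
Insert 2: 2 bumps 3 from row 1; 3 bumps 4 from row 2; 4 bumps 7 from row 3; 7 starts row 4. P = [[2, 6, 8], [3], [4], [7]].
Insert 5: 5 bumps 6 from row 1; 6 appends to row 2. P = [[2, 5, 8], [3, 6], [4], [7]].
Insert 1: 1 bumps 2 from row 1; 2 bumps 3 from row 2; 3 bumps 4 from row 3; 4 bumps 7 from row 4; 7 starts row 5. P = [[1, 5, 8], [2, 6], [3], [4], [7]].

So P = [[1, 5, 8], [2, 6], [3], [4], [7]].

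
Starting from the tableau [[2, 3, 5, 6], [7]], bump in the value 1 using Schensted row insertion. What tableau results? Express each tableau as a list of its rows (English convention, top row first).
[[1, 3, 5, 6], [2], [7]]

In row 1, 1 replaces 2 (the leftmost entry greater than 1); 2 is bumped to row 2. In row 2, 2 replaces 7 (the leftmost entry greater than 2); 7 is bumped to row 3. 7 starts a new row 3. The new tableau is [[1, 3, 5, 6], [2], [7]].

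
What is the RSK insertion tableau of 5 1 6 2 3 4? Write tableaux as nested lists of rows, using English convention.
Insert 5: appended to row 1. P = [[5]].
Insert 1: 1 bumps 5 from row 1; 5 starts row 2. P = [[1], [5]].
Insert 6: appended to row 1. P = [[1, 6], [5]].
Insert 2: 2 bumps 6 from row 1; 6 appends to row 2. P = [[1, 2], [5, 6]].
Insert 3: appended to row 1. P = [[1, 2, 3], [5, 6]].
Insert 4: appended to row 1. P = [[1, 2, 3, 4], [5, 6]].

So P = [[1, 2, 3, 4], [5, 6]].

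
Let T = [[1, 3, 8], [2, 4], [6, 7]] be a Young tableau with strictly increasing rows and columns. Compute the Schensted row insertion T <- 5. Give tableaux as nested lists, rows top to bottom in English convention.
[[1, 3, 5], [2, 4, 8], [6, 7]]

In row 1, 5 replaces 8 (the leftmost entry greater than 5); 8 is bumped to row 2. 8 is appended to row 2. The new tableau is [[1, 3, 5], [2, 4, 8], [6, 7]].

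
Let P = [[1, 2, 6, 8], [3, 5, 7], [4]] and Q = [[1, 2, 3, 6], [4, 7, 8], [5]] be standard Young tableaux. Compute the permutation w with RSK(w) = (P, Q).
4 5 7 3 1 8 2 6

Reverse the RSK construction: for i from n down to 1, find the cell of Q containing i, remove the entry at that cell from P, and reverse-bump it up through P; the value ejected from row 1 is w(i).

Step i=8: Q has 8 at row 2, column 3; remove 7 from row 2 of P and reverse-bump: 7 enters row 1 and ejects 6. So w(8) = 6. P is now [[1, 2, 7, 8], [3, 5], [4]].
Step i=7: Q has 7 at row 2, column 2; remove 5 from row 2 of P and reverse-bump: 5 enters row 1 and ejects 2. So w(7) = 2. P is now [[1, 5, 7, 8], [3], [4]].
Step i=6: Q has 6 at row 1, column 4; remove that cell from P, ejecting 8. So w(6) = 8. P is now [[1, 5, 7], [3], [4]].
Step i=5: Q has 5 at row 3, column 1; remove 4 from row 3 of P and reverse-bump: 4 enters row 2 and ejects 3; 3 enters row 1 and ejects 1. So w(5) = 1. P is now [[3, 5, 7], [4]].
Step i=4: Q has 4 at row 2, column 1; remove 4 from row 2 of P and reverse-bump: 4 enters row 1 and ejects 3. So w(4) = 3. P is now [[4, 5, 7]].
Step i=3: Q has 3 at row 1, column 3; remove that cell from P, ejecting 7. So w(3) = 7. P is now [[4, 5]].
Step i=2: Q has 2 at row 1, column 2; remove that cell from P, ejecting 5. So w(2) = 5. P is now [[4]].
Step i=1: Q has 1 at row 1, column 1; remove that cell from P, ejecting 4. So w(1) = 4. P is now [].

So w = 4 5 7 3 1 8 2 6.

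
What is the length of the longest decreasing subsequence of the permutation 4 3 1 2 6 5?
3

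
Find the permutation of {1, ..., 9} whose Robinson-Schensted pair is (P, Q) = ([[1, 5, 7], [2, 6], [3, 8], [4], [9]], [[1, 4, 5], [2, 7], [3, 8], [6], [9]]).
9 4 3 6 8 2 7 5 1

Reverse the RSK construction: for i from n down to 1, find the cell of Q containing i, remove the entry at that cell from P, and reverse-bump it up through P; the value ejected from row 1 is w(i).

Step i=9: Q has 9 at row 5, column 1; remove 9 from row 5 of P and reverse-bump: 9 enters row 4 and ejects 4; 4 enters row 3 and ejects 3; 3 enters row 2 and ejects 2; 2 enters row 1 and ejects 1. So w(9) = 1. P is now [[2, 5, 7], [3, 6], [4, 8], [9]].
Step i=8: Q has 8 at row 3, column 2; remove 8 from row 3 of P and reverse-bump: 8 enters row 2 and ejects 6; 6 enters row 1 and ejects 5. So w(8) = 5. P is now [[2, 6, 7], [3, 8], [4], [9]].
Step i=7: Q has 7 at row 2, column 2; remove 8 from row 2 of P and reverse-bump: 8 enters row 1 and ejects 7. So w(7) = 7. P is now [[2, 6, 8], [3], [4], [9]].
Step i=6: Q has 6 at row 4, column 1; remove 9 from row 4 of P and reverse-bump: 9 enters row 3 and ejects 4; 4 enters row 2 and ejects 3; 3 enters row 1 and ejects 2. So w(6) = 2. P is now [[3, 6, 8], [4], [9]].
Step i=5: Q has 5 at row 1, column 3; remove that cell from P, ejecting 8. So w(5) = 8. P is now [[3, 6], [4], [9]].
Step i=4: Q has 4 at row 1, column 2; remove that cell from P, ejecting 6. So w(4) = 6. P is now [[3], [4], [9]].
Step i=3: Q has 3 at row 3, column 1; remove 9 from row 3 of P and reverse-bump: 9 enters row 2 and ejects 4; 4 enters row 1 and ejects 3. So w(3) = 3. P is now [[4], [9]].
Step i=2: Q has 2 at row 2, column 1; remove 9 from row 2 of P and reverse-bump: 9 enters row 1 and ejects 4. So w(2) = 4. P is now [[9]].
Step i=1: Q has 1 at row 1, column 1; remove that cell from P, ejecting 9. So w(1) = 9. P is now [].

So w = 9 4 3 6 8 2 7 5 1.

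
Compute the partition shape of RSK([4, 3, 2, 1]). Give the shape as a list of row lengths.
Row-insert each entry into an empty tableau.

After inserting 4: P = [[4]].
After inserting 3: P = [[3], [4]].
After inserting 2: P = [[2], [3], [4]].
After inserting 1: P = [[1], [2], [3], [4]].

The final insertion tableau P = [[1], [2], [3], [4]] has shape [1, 1, 1, 1].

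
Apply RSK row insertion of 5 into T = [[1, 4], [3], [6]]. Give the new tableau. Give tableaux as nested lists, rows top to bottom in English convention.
5 is larger than every entry of row 1, so it is appended to row 1. The new tableau is [[1, 4, 5], [3], [6]].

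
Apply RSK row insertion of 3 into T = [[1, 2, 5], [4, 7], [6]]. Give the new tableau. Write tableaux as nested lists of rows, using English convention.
In row 1, 3 replaces 5 (the leftmost entry greater than 3); 5 is bumped to row 2. In row 2, 5 replaces 7 (the leftmost entry greater than 5); 7 is bumped to row 3. 7 is appended to row 3. The new tableau is [[1, 2, 3], [4, 5], [6, 7]].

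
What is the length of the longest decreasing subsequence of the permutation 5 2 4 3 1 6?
4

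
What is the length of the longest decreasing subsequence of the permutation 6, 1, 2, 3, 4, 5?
2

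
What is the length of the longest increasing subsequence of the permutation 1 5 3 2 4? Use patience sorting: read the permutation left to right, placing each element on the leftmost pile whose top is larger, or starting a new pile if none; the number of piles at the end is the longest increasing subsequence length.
3

1: new pile. tops = [1]
5: new pile. tops = [1, 5]
3: onto pile 2 (replacing 5). tops = [1, 3]
2: onto pile 2 (replacing 3). tops = [1, 2]
4: new pile. tops = [1, 2, 4]

3 piles, so the longest increasing subsequence has length 3.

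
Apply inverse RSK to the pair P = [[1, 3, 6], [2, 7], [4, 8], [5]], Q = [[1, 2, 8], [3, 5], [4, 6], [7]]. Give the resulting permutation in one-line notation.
Reverse RSK: for i = n, n-1, ..., 1, locate i in Q, remove the corresponding corner cell from P, and reverse-bump its entry up through P; the value ejected from row 1 is w(i).

So w = 5 8 4 2 7 3 1 6.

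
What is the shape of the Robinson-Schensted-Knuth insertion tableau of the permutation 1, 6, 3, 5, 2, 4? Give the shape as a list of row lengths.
Row-insert each entry into an empty tableau.

After inserting 1: P = [[1]].
After inserting 6: P = [[1, 6]].
After inserting 3: P = [[1, 3], [6]].
After inserting 5: P = [[1, 3, 5], [6]].
After inserting 2: P = [[1, 2, 5], [3], [6]].
After inserting 4: P = [[1, 2, 4], [3, 5], [6]].

The final insertion tableau P = [[1, 2, 4], [3, 5], [6]] has shape [3, 2, 1].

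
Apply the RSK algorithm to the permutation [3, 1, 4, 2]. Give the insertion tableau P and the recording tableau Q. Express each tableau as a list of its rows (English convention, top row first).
Insert each entry of the permutation into P by Schensted row insertion, recording in Q the position of each new cell.

Insert 3: appended to row 1. P = [[3]], Q = [[1]].
Insert 1: 1 bumps 3 from row 1; 3 starts row 2. P = [[1], [3]], Q = [[1], [2]].
Insert 4: appended to row 1. P = [[1, 4], [3]], Q = [[1, 3], [2]].
Insert 2: 2 bumps 4 from row 1; 4 appends to row 2. P = [[1, 2], [3, 4]], Q = [[1, 3], [2, 4]].

So P = [[1, 2], [3, 4]], Q = [[1, 3], [2, 4]].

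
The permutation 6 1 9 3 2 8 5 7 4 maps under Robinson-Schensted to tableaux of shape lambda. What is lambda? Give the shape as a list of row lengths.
Row-insert each entry into an empty tableau.

After inserting 6: P = [[6]].
After inserting 1: P = [[1], [6]].
After inserting 9: P = [[1, 9], [6]].
After inserting 3: P = [[1, 3], [6, 9]].
After inserting 2: P = [[1, 2], [3, 9], [6]].
After inserting 8: P = [[1, 2, 8], [3, 9], [6]].
After inserting 5: P = [[1, 2, 5], [3, 8], [6, 9]].
After inserting 7: P = [[1, 2, 5, 7], [3, 8], [6, 9]].
After inserting 4: P = [[1, 2, 4, 7], [3, 5], [6, 8], [9]].

The final insertion tableau P = [[1, 2, 4, 7], [3, 5], [6, 8], [9]] has shape [4, 2, 2, 1].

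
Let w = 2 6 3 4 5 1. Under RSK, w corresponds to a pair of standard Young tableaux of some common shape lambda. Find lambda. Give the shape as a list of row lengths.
Row-insert each entry into an empty tableau.

After inserting 2: P = [[2]].
After inserting 6: P = [[2, 6]].
After inserting 3: P = [[2, 3], [6]].
After inserting 4: P = [[2, 3, 4], [6]].
After inserting 5: P = [[2, 3, 4, 5], [6]].
After inserting 1: P = [[1, 3, 4, 5], [2], [6]].

The final insertion tableau P = [[1, 3, 4, 5], [2], [6]] has shape [4, 1, 1].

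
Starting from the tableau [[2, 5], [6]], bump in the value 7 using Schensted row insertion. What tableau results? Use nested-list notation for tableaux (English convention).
[[2, 5, 7], [6]]

7 is larger than every entry of row 1, so it is appended to row 1. The new tableau is [[2, 5, 7], [6]].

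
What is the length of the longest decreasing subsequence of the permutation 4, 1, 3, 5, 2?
3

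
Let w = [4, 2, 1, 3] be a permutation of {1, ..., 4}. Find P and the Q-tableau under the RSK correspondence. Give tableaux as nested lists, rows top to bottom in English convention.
P = [[1, 3], [2], [4]], Q = [[1, 4], [2], [3]]

Insert each entry of the permutation into P by Schensted row insertion, recording in Q the position of each new cell.

Insert 4: appended to row 1. P = [[4]], Q = [[1]].
Insert 2: 2 bumps 4 from row 1; 4 starts row 2. P = [[2], [4]], Q = [[1], [2]].
Insert 1: 1 bumps 2 from row 1; 2 bumps 4 from row 2; 4 starts row 3. P = [[1], [2], [4]], Q = [[1], [2], [3]].
Insert 3: appended to row 1. P = [[1, 3], [2], [4]], Q = [[1, 4], [2], [3]].

So P = [[1, 3], [2], [4]], Q = [[1, 4], [2], [3]].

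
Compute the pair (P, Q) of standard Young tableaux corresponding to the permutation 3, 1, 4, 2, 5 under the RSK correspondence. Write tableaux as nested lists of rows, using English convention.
P = [[1, 2, 5], [3, 4]], Q = [[1, 3, 5], [2, 4]]

Insert each entry of the permutation into P by Schensted row insertion, recording in Q the position of each new cell.

Insert 3: appended to row 1. P = [[3]].
Insert 1: 1 bumps 3 from row 1; 3 starts row 2. P = [[1], [3]].
Insert 4: appended to row 1. P = [[1, 4], [3]].
Insert 2: 2 bumps 4 from row 1; 4 appends to row 2. P = [[1, 2], [3, 4]].
Insert 5: appended to row 1. P = [[1, 2, 5], [3, 4]].

So P = [[1, 2, 5], [3, 4]], Q = [[1, 3, 5], [2, 4]].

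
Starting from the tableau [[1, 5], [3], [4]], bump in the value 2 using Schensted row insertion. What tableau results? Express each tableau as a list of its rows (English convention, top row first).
[[1, 2], [3, 5], [4]]

In row 1, 2 replaces 5 (the leftmost entry greater than 2); 5 is bumped to row 2. 5 is appended to row 2. The new tableau is [[1, 2], [3, 5], [4]].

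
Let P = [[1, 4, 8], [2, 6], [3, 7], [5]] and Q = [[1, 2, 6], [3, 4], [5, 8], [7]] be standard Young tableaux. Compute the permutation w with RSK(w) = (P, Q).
5 7 3 6 2 8 1 4

Reverse RSK: for i = n, n-1, ..., 1, locate i in Q, remove the corresponding corner cell from P, and reverse-bump its entry up through P; the value ejected from row 1 is w(i).

So w = 5 7 3 6 2 8 1 4.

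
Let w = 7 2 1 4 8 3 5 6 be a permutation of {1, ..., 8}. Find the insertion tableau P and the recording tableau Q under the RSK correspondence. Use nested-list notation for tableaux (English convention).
Insert each entry of the permutation into P by Schensted row insertion, recording in Q the position of each new cell.

Insert 7: appended to row 1. P = [[7]].
Insert 2: 2 bumps 7 from row 1; 7 starts row 2. P = [[2], [7]].
Insert 1: 1 bumps 2 from row 1; 2 bumps 7 from row 2; 7 starts row 3. P = [[1], [2], [7]].
Insert 4: appended to row 1. P = [[1, 4], [2], [7]].
Insert 8: appended to row 1. P = [[1, 4, 8], [2], [7]].
Insert 3: 3 bumps 4 from row 1; 4 appends to row 2. P = [[1, 3, 8], [2, 4], [7]].
Insert 5: 5 bumps 8 from row 1; 8 appends to row 2. P = [[1, 3, 5], [2, 4, 8], [7]].
Insert 6: appended to row 1. P = [[1, 3, 5, 6], [2, 4, 8], [7]].

So P = [[1, 3, 5, 6], [2, 4, 8], [7]], Q = [[1, 4, 5, 8], [2, 6, 7], [3]].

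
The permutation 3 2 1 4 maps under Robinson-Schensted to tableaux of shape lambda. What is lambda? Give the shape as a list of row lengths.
[2, 1, 1]

Row-insert each entry into an empty tableau.

After inserting 3: P = [[3]].
After inserting 2: P = [[2], [3]].
After inserting 1: P = [[1], [2], [3]].
After inserting 4: P = [[1, 4], [2], [3]].

The final insertion tableau P = [[1, 4], [2], [3]] has shape [2, 1, 1].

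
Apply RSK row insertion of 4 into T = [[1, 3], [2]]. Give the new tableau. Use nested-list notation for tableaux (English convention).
[[1, 3, 4], [2]]

4 is larger than every entry of row 1, so it is appended to row 1. The new tableau is [[1, 3, 4], [2]].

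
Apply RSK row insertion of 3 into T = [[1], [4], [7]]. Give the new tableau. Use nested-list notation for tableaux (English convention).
[[1, 3], [4], [7]]

3 is larger than every entry of row 1, so it is appended to row 1. The new tableau is [[1, 3], [4], [7]].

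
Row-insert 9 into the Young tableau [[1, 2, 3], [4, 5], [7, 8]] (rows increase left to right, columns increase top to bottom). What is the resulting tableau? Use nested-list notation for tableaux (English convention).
[[1, 2, 3, 9], [4, 5], [7, 8]]

9 is larger than every entry of row 1, so it is appended to row 1. The new tableau is [[1, 2, 3, 9], [4, 5], [7, 8]].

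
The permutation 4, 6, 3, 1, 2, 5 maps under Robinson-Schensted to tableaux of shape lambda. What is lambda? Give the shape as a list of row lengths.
[3, 2, 1]

Row-insert each entry into an empty tableau.

After inserting 4: P = [[4]].
After inserting 6: P = [[4, 6]].
After inserting 3: P = [[3, 6], [4]].
After inserting 1: P = [[1, 6], [3], [4]].
After inserting 2: P = [[1, 2], [3, 6], [4]].
After inserting 5: P = [[1, 2, 5], [3, 6], [4]].

The final insertion tableau P = [[1, 2, 5], [3, 6], [4]] has shape [3, 2, 1].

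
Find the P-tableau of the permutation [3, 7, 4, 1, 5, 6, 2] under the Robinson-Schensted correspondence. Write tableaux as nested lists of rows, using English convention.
P = [[1, 2, 5, 6], [3, 4], [7]]

Insert 3: appended to row 1. P = [[3]].
Insert 7: appended to row 1. P = [[3, 7]].
Insert 4: 4 bumps 7 from row 1; 7 starts row 2. P = [[3, 4], [7]].
Insert 1: 1 bumps 3 from row 1; 3 bumps 7 from row 2; 7 starts row 3. P = [[1, 4], [3], [7]].
Insert 5: appended to row 1. P = [[1, 4, 5], [3], [7]].
Insert 6: appended to row 1. P = [[1, 4, 5, 6], [3], [7]].
Insert 2: 2 bumps 4 from row 1; 4 appends to row 2. P = [[1, 2, 5, 6], [3, 4], [7]].

So P = [[1, 2, 5, 6], [3, 4], [7]].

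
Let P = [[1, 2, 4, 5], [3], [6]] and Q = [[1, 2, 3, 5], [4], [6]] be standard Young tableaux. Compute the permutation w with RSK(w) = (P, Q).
Reverse RSK: for i = n, n-1, ..., 1, locate i in Q, remove the corresponding corner cell from P, and reverse-bump its entry up through P; the value ejected from row 1 is w(i).

So w = 1 3 6 4 5 2.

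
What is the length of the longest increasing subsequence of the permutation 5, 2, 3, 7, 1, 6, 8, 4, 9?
5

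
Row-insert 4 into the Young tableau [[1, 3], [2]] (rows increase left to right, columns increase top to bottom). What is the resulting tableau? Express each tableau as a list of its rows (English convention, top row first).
4 is larger than every entry of row 1, so it is appended to row 1. The new tableau is [[1, 3, 4], [2]].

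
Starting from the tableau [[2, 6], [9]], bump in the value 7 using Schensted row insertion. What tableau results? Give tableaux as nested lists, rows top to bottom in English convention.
[[2, 6, 7], [9]]

7 is larger than every entry of row 1, so it is appended to row 1. The new tableau is [[2, 6, 7], [9]].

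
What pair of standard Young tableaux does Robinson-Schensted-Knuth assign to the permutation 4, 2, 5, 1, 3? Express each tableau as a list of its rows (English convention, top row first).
Insert each entry of the permutation into P by Schensted row insertion, recording in Q the position of each new cell.

After inserting 4: P = [[4]].
After inserting 2: P = [[2], [4]].
After inserting 5: P = [[2, 5], [4]].
After inserting 1: P = [[1, 5], [2], [4]].
After inserting 3: P = [[1, 3], [2, 5], [4]].

So P = [[1, 3], [2, 5], [4]], Q = [[1, 3], [2, 5], [4]].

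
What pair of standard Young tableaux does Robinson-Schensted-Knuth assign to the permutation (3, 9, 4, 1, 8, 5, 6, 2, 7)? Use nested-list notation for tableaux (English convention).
P = [[1, 2, 5, 6, 7], [3, 4], [8], [9]], Q = [[1, 2, 5, 7, 9], [3, 6], [4], [8]]

Insert each entry of the permutation into P by Schensted row insertion, recording in Q the position of each new cell.

Insert 3: appended to row 1. P = [[3]], Q = [[1]].
Insert 9: appended to row 1. P = [[3, 9]], Q = [[1, 2]].
Insert 4: 4 bumps 9 from row 1; 9 starts row 2. P = [[3, 4], [9]], Q = [[1, 2], [3]].
Insert 1: 1 bumps 3 from row 1; 3 bumps 9 from row 2; 9 starts row 3. P = [[1, 4], [3], [9]], Q = [[1, 2], [3], [4]].
Insert 8: appended to row 1. P = [[1, 4, 8], [3], [9]], Q = [[1, 2, 5], [3], [4]].
Insert 5: 5 bumps 8 from row 1; 8 appends to row 2. P = [[1, 4, 5], [3, 8], [9]], Q = [[1, 2, 5], [3, 6], [4]].
Insert 6: appended to row 1. P = [[1, 4, 5, 6], [3, 8], [9]], Q = [[1, 2, 5, 7], [3, 6], [4]].
Insert 2: 2 bumps 4 from row 1; 4 bumps 8 from row 2; 8 bumps 9 from row 3; 9 starts row 4. P = [[1, 2, 5, 6], [3, 4], [8], [9]], Q = [[1, 2, 5, 7], [3, 6], [4], [8]].
Insert 7: appended to row 1. P = [[1, 2, 5, 6, 7], [3, 4], [8], [9]], Q = [[1, 2, 5, 7, 9], [3, 6], [4], [8]].

So P = [[1, 2, 5, 6, 7], [3, 4], [8], [9]], Q = [[1, 2, 5, 7, 9], [3, 6], [4], [8]].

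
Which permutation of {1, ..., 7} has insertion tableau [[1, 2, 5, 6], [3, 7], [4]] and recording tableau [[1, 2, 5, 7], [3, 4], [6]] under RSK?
4 7 1 3 5 2 6

Reverse the RSK construction: for i from n down to 1, find the cell of Q containing i, remove the entry at that cell from P, and reverse-bump it up through P; the value ejected from row 1 is w(i).

Step i=7: Q has 7 at row 1, column 4; remove that cell from P, ejecting 6. So w(7) = 6. P is now [[1, 2, 5], [3, 7], [4]].
Step i=6: Q has 6 at row 3, column 1; remove 4 from row 3 of P and reverse-bump: 4 enters row 2 and ejects 3; 3 enters row 1 and ejects 2. So w(6) = 2. P is now [[1, 3, 5], [4, 7]].
Step i=5: Q has 5 at row 1, column 3; remove that cell from P, ejecting 5. So w(5) = 5. P is now [[1, 3], [4, 7]].
Step i=4: Q has 4 at row 2, column 2; remove 7 from row 2 of P and reverse-bump: 7 enters row 1 and ejects 3. So w(4) = 3. P is now [[1, 7], [4]].
Step i=3: Q has 3 at row 2, column 1; remove 4 from row 2 of P and reverse-bump: 4 enters row 1 and ejects 1. So w(3) = 1. P is now [[4, 7]].
Step i=2: Q has 2 at row 1, column 2; remove that cell from P, ejecting 7. So w(2) = 7. P is now [[4]].
Step i=1: Q has 1 at row 1, column 1; remove that cell from P, ejecting 4. So w(1) = 4. P is now [].

So w = 4 7 1 3 5 2 6.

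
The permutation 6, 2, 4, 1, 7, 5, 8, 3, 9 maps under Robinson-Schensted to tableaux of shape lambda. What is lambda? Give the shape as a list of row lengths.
Row-insert each entry into an empty tableau.

After inserting 6: P = [[6]].
After inserting 2: P = [[2], [6]].
After inserting 4: P = [[2, 4], [6]].
After inserting 1: P = [[1, 4], [2], [6]].
After inserting 7: P = [[1, 4, 7], [2], [6]].
After inserting 5: P = [[1, 4, 5], [2, 7], [6]].
After inserting 8: P = [[1, 4, 5, 8], [2, 7], [6]].
After inserting 3: P = [[1, 3, 5, 8], [2, 4], [6, 7]].
After inserting 9: P = [[1, 3, 5, 8, 9], [2, 4], [6, 7]].

The final insertion tableau P = [[1, 3, 5, 8, 9], [2, 4], [6, 7]] has shape [5, 2, 2].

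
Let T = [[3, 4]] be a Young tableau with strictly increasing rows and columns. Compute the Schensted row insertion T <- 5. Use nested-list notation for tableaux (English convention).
5 is larger than every entry of row 1, so it is appended to row 1. The new tableau is [[3, 4, 5]].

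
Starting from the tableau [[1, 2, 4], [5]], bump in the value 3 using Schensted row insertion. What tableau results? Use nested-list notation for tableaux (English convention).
In row 1, 3 replaces 4 (the leftmost entry greater than 3); 4 is bumped to row 2. In row 2, 4 replaces 5 (the leftmost entry greater than 4); 5 is bumped to row 3. 5 starts a new row 3. The new tableau is [[1, 2, 3], [4], [5]].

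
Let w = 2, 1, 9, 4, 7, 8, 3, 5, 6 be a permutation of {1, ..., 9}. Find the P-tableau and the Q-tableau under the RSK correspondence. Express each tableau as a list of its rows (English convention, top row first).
P = [[1, 3, 5, 6], [2, 4, 7, 8], [9]], Q = [[1, 3, 5, 6], [2, 4, 8, 9], [7]]

Insert each entry of the permutation into P by Schensted row insertion, recording in Q the position of each new cell.

After inserting 2: P = [[2]].
After inserting 1: P = [[1], [2]].
After inserting 9: P = [[1, 9], [2]].
After inserting 4: P = [[1, 4], [2, 9]].
After inserting 7: P = [[1, 4, 7], [2, 9]].
After inserting 8: P = [[1, 4, 7, 8], [2, 9]].
After inserting 3: P = [[1, 3, 7, 8], [2, 4], [9]].
After inserting 5: P = [[1, 3, 5, 8], [2, 4, 7], [9]].
After inserting 6: P = [[1, 3, 5, 6], [2, 4, 7, 8], [9]].

So P = [[1, 3, 5, 6], [2, 4, 7, 8], [9]], Q = [[1, 3, 5, 6], [2, 4, 8, 9], [7]].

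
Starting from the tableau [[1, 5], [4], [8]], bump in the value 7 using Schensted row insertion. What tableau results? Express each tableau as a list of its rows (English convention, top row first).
[[1, 5, 7], [4], [8]]

7 is larger than every entry of row 1, so it is appended to row 1. The new tableau is [[1, 5, 7], [4], [8]].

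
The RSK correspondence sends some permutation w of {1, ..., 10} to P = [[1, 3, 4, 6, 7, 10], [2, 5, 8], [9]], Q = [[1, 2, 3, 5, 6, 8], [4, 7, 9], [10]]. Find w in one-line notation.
2 3 5 1 6 9 4 10 8 7

Reverse RSK: for i = n, n-1, ..., 1, locate i in Q, remove the corresponding corner cell from P, and reverse-bump its entry up through P; the value ejected from row 1 is w(i).

So w = 2 3 5 1 6 9 4 10 8 7.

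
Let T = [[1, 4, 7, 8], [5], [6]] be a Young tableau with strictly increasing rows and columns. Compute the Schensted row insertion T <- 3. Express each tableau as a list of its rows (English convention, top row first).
[[1, 3, 7, 8], [4], [5], [6]]

In row 1, 3 replaces 4 (the leftmost entry greater than 3); 4 is bumped to row 2. In row 2, 4 replaces 5 (the leftmost entry greater than 4); 5 is bumped to row 3. In row 3, 5 replaces 6 (the leftmost entry greater than 5); 6 is bumped to row 4. 6 starts a new row 4. The new tableau is [[1, 3, 7, 8], [4], [5], [6]].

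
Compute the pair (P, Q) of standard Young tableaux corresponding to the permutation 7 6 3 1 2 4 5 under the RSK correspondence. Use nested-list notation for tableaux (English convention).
P = [[1, 2, 4, 5], [3], [6], [7]], Q = [[1, 5, 6, 7], [2], [3], [4]]

Insert each entry of the permutation into P by Schensted row insertion, recording in Q the position of each new cell.

Insert 7: appended to row 1. P = [[7]].
Insert 6: 6 bumps 7 from row 1; 7 starts row 2. P = [[6], [7]].
Insert 3: 3 bumps 6 from row 1; 6 bumps 7 from row 2; 7 starts row 3. P = [[3], [6], [7]].
Insert 1: 1 bumps 3 from row 1; 3 bumps 6 from row 2; 6 bumps 7 from row 3; 7 starts row 4. P = [[1], [3], [6], [7]].
Insert 2: appended to row 1. P = [[1, 2], [3], [6], [7]].
Insert 4: appended to row 1. P = [[1, 2, 4], [3], [6], [7]].
Insert 5: appended to row 1. P = [[1, 2, 4, 5], [3], [6], [7]].

So P = [[1, 2, 4, 5], [3], [6], [7]], Q = [[1, 5, 6, 7], [2], [3], [4]].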